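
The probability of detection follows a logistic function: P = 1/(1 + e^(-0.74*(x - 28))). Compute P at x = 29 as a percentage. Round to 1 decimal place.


P(x) = 1/(1 + e^(-0.74*(29 - 28)))
Exponent = -0.74 * 1 = -0.74
e^(-0.74) = 0.477114
P = 1/(1 + 0.477114) = 0.676996
Percentage = 67.7


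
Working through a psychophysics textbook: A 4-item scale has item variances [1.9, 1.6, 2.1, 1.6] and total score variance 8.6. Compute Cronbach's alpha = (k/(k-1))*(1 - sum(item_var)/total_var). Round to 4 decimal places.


alpha = (k/(k-1)) * (1 - sum(s_i^2)/s_total^2)
sum(item variances) = 7.2
k/(k-1) = 4/3 = 1.333333
1 - 7.2/8.6 = 1 - 0.837209 = 0.162791
alpha = 1.333333 * 0.162791
= 0.2171


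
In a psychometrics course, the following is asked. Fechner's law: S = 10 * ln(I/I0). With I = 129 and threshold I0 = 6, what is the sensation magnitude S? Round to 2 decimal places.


S = 10 * ln(129/6)
I/I0 = 21.5
ln(21.5) = 3.0681
S = 10 * 3.0681
= 30.68


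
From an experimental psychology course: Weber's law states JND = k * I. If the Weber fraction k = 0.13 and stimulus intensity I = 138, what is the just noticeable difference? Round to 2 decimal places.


JND = k * I
JND = 0.13 * 138
= 17.94


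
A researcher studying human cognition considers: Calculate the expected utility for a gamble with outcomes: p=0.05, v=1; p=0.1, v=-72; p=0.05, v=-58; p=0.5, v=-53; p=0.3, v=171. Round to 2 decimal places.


EU = sum(p_i * v_i)
0.05 * 1 = 0.05
0.1 * -72 = -7.2
0.05 * -58 = -2.9
0.5 * -53 = -26.5
0.3 * 171 = 51.3
EU = 0.05 + -7.2 + -2.9 + -26.5 + 51.3
= 14.75


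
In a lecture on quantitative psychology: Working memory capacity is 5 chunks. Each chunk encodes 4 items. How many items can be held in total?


Total items = chunks * items_per_chunk
= 5 * 4
= 20


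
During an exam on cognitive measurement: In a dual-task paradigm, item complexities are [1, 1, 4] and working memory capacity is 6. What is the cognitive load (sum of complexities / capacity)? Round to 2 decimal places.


Total complexity = 1 + 1 + 4 = 6
Load = total / capacity = 6 / 6
= 1.00


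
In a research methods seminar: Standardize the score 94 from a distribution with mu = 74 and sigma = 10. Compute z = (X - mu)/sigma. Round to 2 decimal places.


z = (X - mu) / sigma
= (94 - 74) / 10
= 20 / 10
= 2.00


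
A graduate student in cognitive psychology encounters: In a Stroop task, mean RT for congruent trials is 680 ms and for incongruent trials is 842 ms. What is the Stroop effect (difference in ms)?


Stroop effect = RT(incongruent) - RT(congruent)
= 842 - 680
= 162 ms


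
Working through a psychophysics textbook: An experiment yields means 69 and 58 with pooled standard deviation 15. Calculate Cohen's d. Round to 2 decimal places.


Cohen's d = (M1 - M2) / S_pooled
= (69 - 58) / 15
= 11 / 15
= 0.73


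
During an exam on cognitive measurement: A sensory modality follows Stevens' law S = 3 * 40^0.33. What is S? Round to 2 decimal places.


S = 3 * 40^0.33
40^0.33 = 3.3782
S = 3 * 3.3782
= 10.13


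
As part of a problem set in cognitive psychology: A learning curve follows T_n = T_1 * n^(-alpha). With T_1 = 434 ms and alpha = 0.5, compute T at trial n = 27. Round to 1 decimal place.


T_n = 434 * 27^(-0.5)
27^(-0.5) = 0.19245
T_n = 434 * 0.19245
= 83.5 ms


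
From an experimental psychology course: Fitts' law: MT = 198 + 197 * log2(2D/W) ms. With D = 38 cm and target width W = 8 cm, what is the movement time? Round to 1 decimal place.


MT = 198 + 197 * log2(2*38/8)
2D/W = 9.5
log2(9.5) = 3.2479
MT = 198 + 197 * 3.2479
= 837.8 ms


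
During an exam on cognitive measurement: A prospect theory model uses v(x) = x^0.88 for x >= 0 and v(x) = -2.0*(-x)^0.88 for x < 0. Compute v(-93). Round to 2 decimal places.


Since x = -93 < 0, use v(x) = -lambda*(-x)^alpha
(-x) = 93
93^0.88 = 53.984
v(-93) = -2.0 * 53.984
= -107.97


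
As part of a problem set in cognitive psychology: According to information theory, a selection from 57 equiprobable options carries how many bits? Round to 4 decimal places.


H = log2(n)
H = log2(57)
= 5.8329


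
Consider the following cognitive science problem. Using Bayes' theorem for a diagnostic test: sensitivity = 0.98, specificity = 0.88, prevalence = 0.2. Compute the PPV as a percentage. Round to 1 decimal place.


PPV = (sens * prev) / (sens * prev + (1-spec) * (1-prev))
Numerator = 0.98 * 0.2 = 0.196
P(positive and no disease) = (1 - spec) * (1 - prev) = (1 - 0.88) * (1 - 0.2) = 0.096
Denominator = 0.196 + 0.096 = 0.292
PPV = 0.196 / 0.292 = 0.671233
As percentage = 67.1


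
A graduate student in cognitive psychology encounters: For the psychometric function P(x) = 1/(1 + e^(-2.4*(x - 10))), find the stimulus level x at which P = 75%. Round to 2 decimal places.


At P = 0.75: 0.75 = 1/(1 + e^(-k*(x-x0)))
Solving: e^(-k*(x-x0)) = 1/3
x = x0 + ln(3)/k
ln(3) = 1.0986
x = 10 + 1.0986/2.4
= 10 + 0.4578
= 10.46


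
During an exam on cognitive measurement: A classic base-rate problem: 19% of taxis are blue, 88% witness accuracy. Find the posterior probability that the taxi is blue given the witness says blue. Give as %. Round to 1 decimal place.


P(blue | says blue) = P(says blue | blue)*P(blue) / [P(says blue | blue)*P(blue) + P(says blue | not blue)*P(not blue)]
Numerator = 0.88 * 0.19 = 0.1672
False identification = 0.12 * 0.81 = 0.0972
P = 0.1672 / (0.1672 + 0.0972)
= 0.1672 / 0.2644
As percentage = 63.2


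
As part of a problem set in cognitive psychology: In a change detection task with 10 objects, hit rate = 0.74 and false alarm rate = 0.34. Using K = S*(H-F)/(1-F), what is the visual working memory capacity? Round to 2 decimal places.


K = S * (H - F) / (1 - F)
H - F = 0.4
1 - F = 0.66
K = 10 * 0.4 / 0.66
= 6.06


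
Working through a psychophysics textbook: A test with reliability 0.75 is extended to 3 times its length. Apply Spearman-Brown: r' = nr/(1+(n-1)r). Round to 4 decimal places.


r_new = n*r / (1 + (n-1)*r)
Numerator = 3 * 0.75 = 2.25
Denominator = 1 + 2 * 0.75 = 2.5
r_new = 2.25 / 2.5
= 0.9000


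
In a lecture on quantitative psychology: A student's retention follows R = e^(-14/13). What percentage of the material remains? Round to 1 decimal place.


R = e^(-t/S)
-t/S = -14/13 = -1.076923
R = e^(-1.076923) = 0.340642
Percentage = 0.340642 * 100
= 34.1


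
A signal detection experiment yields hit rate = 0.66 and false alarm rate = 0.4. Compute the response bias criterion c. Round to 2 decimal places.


c = -0.5 * (z(HR) + z(FAR))
z(0.66) = 0.4125
z(0.4) = -0.2533
c = -0.5 * (0.4125 + -0.2533)
= -0.5 * 0.1592
= -0.08


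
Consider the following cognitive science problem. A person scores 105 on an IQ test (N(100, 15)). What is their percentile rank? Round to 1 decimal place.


z = (IQ - mean) / SD
z = (105 - 100) / 15 = 0.3333
Percentile = Phi(0.3333) * 100
Phi(0.3333) = 0.630546
= 63.1


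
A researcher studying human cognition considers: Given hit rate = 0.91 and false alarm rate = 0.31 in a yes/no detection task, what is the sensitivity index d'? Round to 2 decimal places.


d' = z(HR) - z(FAR)
z(0.91) = 1.3408
z(0.31) = -0.4959
d' = 1.3408 - -0.4959
= 1.84


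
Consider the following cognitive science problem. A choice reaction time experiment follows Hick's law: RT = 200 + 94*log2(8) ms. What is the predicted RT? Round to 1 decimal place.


RT = 200 + 94 * log2(8)
log2(8) = 3.0
RT = 200 + 94 * 3.0
= 200 + 282.0
= 482.0 ms


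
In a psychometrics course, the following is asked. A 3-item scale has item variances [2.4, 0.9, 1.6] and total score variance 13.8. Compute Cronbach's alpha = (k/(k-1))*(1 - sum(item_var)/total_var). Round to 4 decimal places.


alpha = (k/(k-1)) * (1 - sum(s_i^2)/s_total^2)
sum(item variances) = 4.9
k/(k-1) = 3/2 = 1.5
1 - 4.9/13.8 = 1 - 0.355072 = 0.644928
alpha = 1.5 * 0.644928
= 0.9674


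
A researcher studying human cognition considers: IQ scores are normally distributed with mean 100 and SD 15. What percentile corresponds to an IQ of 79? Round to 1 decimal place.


z = (IQ - mean) / SD
z = (79 - 100) / 15 = -1.4
Percentile = Phi(-1.4) * 100
Phi(-1.4) = 0.080757
= 8.1


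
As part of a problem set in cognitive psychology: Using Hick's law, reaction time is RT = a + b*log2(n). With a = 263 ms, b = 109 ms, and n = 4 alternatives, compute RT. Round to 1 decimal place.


RT = 263 + 109 * log2(4)
log2(4) = 2.0
RT = 263 + 109 * 2.0
= 263 + 218.0
= 481.0 ms


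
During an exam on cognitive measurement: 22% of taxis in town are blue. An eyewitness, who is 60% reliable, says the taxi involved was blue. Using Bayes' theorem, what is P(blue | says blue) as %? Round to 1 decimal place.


P(blue | says blue) = P(says blue | blue)*P(blue) / [P(says blue | blue)*P(blue) + P(says blue | not blue)*P(not blue)]
Numerator = 0.6 * 0.22 = 0.132
False identification = 0.4 * 0.78 = 0.312
P = 0.132 / (0.132 + 0.312)
= 0.132 / 0.444
As percentage = 29.7


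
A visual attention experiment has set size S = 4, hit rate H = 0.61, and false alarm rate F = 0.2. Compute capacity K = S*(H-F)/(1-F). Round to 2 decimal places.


K = S * (H - F) / (1 - F)
H - F = 0.41
1 - F = 0.8
K = 4 * 0.41 / 0.8
= 2.05


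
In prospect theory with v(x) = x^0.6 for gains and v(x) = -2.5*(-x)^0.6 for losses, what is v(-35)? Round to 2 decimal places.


Since x = -35 < 0, use v(x) = -lambda*(-x)^alpha
(-x) = 35
35^0.6 = 8.4419
v(-35) = -2.5 * 8.4419
= -21.10


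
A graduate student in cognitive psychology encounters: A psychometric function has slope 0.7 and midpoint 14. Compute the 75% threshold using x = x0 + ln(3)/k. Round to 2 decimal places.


At P = 0.75: 0.75 = 1/(1 + e^(-k*(x-x0)))
Solving: e^(-k*(x-x0)) = 1/3
x = x0 + ln(3)/k
ln(3) = 1.0986
x = 14 + 1.0986/0.7
= 14 + 1.5694
= 15.57


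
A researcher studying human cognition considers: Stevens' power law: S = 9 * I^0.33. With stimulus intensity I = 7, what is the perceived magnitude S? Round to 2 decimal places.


S = 9 * 7^0.33
7^0.33 = 1.9006
S = 9 * 1.9006
= 17.11


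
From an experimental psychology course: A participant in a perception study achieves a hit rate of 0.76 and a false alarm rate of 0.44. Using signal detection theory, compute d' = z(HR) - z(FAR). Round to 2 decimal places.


d' = z(HR) - z(FAR)
z(0.76) = 0.7063
z(0.44) = -0.151
d' = 0.7063 - -0.151
= 0.86


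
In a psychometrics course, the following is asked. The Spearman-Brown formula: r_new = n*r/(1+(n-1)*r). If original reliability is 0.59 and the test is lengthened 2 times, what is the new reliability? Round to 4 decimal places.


r_new = n*r / (1 + (n-1)*r)
Numerator = 2 * 0.59 = 1.18
Denominator = 1 + 1 * 0.59 = 1.59
r_new = 1.18 / 1.59
= 0.7421


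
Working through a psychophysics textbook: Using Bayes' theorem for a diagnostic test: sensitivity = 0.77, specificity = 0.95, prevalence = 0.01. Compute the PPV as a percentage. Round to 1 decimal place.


PPV = (sens * prev) / (sens * prev + (1-spec) * (1-prev))
Numerator = 0.77 * 0.01 = 0.0077
P(positive and no disease) = (1 - spec) * (1 - prev) = (1 - 0.95) * (1 - 0.01) = 0.0495
Denominator = 0.0077 + 0.0495 = 0.0572
PPV = 0.0077 / 0.0572 = 0.134615
As percentage = 13.5


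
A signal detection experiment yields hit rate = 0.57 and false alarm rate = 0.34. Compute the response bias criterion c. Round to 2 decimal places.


c = -0.5 * (z(HR) + z(FAR))
z(0.57) = 0.1764
z(0.34) = -0.4125
c = -0.5 * (0.1764 + -0.4125)
= -0.5 * -0.2361
= 0.12


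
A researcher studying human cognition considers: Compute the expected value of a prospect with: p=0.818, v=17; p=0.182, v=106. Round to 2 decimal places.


EU = sum(p_i * v_i)
0.818 * 17 = 13.906
0.182 * 106 = 19.292
EU = 13.906 + 19.292
= 33.20


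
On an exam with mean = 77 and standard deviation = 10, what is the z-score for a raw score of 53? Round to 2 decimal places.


z = (X - mu) / sigma
= (53 - 77) / 10
= -24 / 10
= -2.40


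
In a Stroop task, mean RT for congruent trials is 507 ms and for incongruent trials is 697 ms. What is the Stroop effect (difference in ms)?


Stroop effect = RT(incongruent) - RT(congruent)
= 697 - 507
= 190 ms


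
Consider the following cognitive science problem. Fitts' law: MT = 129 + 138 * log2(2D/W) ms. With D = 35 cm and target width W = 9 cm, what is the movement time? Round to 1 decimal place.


MT = 129 + 138 * log2(2*35/9)
2D/W = 7.777778
log2(7.777778) = 2.9594
MT = 129 + 138 * 2.9594
= 537.4 ms


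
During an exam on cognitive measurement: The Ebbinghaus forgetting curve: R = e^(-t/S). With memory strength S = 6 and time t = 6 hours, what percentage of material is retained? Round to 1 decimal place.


R = e^(-t/S)
-t/S = -6/6 = -1.0
R = e^(-1.0) = 0.367879
Percentage = 0.367879 * 100
= 36.8


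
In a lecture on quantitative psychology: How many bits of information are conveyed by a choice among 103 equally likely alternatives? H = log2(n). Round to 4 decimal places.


H = log2(n)
H = log2(103)
= 6.6865


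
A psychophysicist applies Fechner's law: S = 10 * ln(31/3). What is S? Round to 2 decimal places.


S = 10 * ln(31/3)
I/I0 = 10.333333
ln(10.333333) = 2.3354
S = 10 * 2.3354
= 23.35


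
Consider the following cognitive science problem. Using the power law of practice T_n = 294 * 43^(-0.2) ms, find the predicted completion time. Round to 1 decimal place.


T_n = 294 * 43^(-0.2)
43^(-0.2) = 0.47131
T_n = 294 * 0.47131
= 138.6 ms


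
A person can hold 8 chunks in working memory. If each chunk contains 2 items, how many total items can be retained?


Total items = chunks * items_per_chunk
= 8 * 2
= 16


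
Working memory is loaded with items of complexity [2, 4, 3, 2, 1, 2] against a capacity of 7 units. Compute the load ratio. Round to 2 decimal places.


Total complexity = 2 + 4 + 3 + 2 + 1 + 2 = 14
Load = total / capacity = 14 / 7
= 2.00


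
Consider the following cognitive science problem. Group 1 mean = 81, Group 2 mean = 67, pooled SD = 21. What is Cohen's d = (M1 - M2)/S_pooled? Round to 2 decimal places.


Cohen's d = (M1 - M2) / S_pooled
= (81 - 67) / 21
= 14 / 21
= 0.67


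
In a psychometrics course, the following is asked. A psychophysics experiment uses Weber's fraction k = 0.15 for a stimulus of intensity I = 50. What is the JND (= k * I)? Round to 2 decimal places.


JND = k * I
JND = 0.15 * 50
= 7.50


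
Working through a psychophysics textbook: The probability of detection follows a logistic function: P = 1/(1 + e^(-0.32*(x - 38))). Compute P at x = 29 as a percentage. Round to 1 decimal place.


P(x) = 1/(1 + e^(-0.32*(29 - 38)))
Exponent = -0.32 * -9 = 2.88
e^(2.88) = 17.814273
P = 1/(1 + 17.814273) = 0.053151
Percentage = 5.3


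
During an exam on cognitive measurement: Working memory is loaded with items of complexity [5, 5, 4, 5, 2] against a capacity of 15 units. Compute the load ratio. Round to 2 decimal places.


Total complexity = 5 + 5 + 4 + 5 + 2 = 21
Load = total / capacity = 21 / 15
= 1.40


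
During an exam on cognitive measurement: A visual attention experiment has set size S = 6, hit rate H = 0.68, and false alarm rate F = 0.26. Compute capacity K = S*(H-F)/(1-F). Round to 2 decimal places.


K = S * (H - F) / (1 - F)
H - F = 0.42
1 - F = 0.74
K = 6 * 0.42 / 0.74
= 3.41


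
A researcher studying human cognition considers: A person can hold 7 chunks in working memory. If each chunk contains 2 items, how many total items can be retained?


Total items = chunks * items_per_chunk
= 7 * 2
= 14


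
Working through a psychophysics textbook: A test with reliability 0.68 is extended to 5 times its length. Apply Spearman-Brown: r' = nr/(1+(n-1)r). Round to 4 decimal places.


r_new = n*r / (1 + (n-1)*r)
Numerator = 5 * 0.68 = 3.4
Denominator = 1 + 4 * 0.68 = 3.72
r_new = 3.4 / 3.72
= 0.9140


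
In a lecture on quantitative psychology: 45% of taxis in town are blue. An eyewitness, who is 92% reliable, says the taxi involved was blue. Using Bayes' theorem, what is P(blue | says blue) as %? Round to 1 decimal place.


P(blue | says blue) = P(says blue | blue)*P(blue) / [P(says blue | blue)*P(blue) + P(says blue | not blue)*P(not blue)]
Numerator = 0.92 * 0.45 = 0.414
False identification = 0.08 * 0.55 = 0.044
P = 0.414 / (0.414 + 0.044)
= 0.414 / 0.458
As percentage = 90.4


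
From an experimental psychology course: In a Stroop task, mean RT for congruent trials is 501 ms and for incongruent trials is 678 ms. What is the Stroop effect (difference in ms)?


Stroop effect = RT(incongruent) - RT(congruent)
= 678 - 501
= 177 ms


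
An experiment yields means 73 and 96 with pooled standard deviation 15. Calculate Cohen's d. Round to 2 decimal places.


Cohen's d = (M1 - M2) / S_pooled
= (73 - 96) / 15
= -23 / 15
= -1.53


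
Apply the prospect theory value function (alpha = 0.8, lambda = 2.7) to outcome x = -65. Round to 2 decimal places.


Since x = -65 < 0, use v(x) = -lambda*(-x)^alpha
(-x) = 65
65^0.8 = 28.2053
v(-65) = -2.7 * 28.2053
= -76.15


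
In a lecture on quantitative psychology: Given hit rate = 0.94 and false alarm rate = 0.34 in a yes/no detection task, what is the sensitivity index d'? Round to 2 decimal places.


d' = z(HR) - z(FAR)
z(0.94) = 1.5548
z(0.34) = -0.4125
d' = 1.5548 - -0.4125
= 1.97


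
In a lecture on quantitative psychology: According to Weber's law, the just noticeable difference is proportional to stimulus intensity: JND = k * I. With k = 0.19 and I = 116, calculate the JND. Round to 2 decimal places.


JND = k * I
JND = 0.19 * 116
= 22.04


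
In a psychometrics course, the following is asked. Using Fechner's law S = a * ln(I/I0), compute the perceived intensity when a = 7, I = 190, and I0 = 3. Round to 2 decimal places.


S = 7 * ln(190/3)
I/I0 = 63.333333
ln(63.333333) = 4.1484
S = 7 * 4.1484
= 29.04


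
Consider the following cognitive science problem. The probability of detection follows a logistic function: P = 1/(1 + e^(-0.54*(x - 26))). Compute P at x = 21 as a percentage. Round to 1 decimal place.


P(x) = 1/(1 + e^(-0.54*(21 - 26)))
Exponent = -0.54 * -5 = 2.7
e^(2.7) = 14.879732
P = 1/(1 + 14.879732) = 0.062973
Percentage = 6.3


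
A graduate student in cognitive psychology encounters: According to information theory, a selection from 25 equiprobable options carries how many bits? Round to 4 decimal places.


H = log2(n)
H = log2(25)
= 4.6439


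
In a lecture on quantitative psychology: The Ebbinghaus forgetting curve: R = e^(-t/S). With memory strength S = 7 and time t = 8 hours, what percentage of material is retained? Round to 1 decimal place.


R = e^(-t/S)
-t/S = -8/7 = -1.142857
R = e^(-1.142857) = 0.318907
Percentage = 0.318907 * 100
= 31.9


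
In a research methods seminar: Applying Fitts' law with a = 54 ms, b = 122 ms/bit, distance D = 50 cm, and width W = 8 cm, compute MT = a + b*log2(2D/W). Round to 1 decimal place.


MT = 54 + 122 * log2(2*50/8)
2D/W = 12.5
log2(12.5) = 3.6439
MT = 54 + 122 * 3.6439
= 498.6 ms


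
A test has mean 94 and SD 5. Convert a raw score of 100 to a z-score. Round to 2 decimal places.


z = (X - mu) / sigma
= (100 - 94) / 5
= 6 / 5
= 1.20


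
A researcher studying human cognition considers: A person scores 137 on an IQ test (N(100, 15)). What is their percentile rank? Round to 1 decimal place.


z = (IQ - mean) / SD
z = (137 - 100) / 15 = 2.4667
Percentile = Phi(2.4667) * 100
Phi(2.4667) = 0.993182
= 99.3


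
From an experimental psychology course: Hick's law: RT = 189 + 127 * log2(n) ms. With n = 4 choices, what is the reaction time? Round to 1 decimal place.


RT = 189 + 127 * log2(4)
log2(4) = 2.0
RT = 189 + 127 * 2.0
= 189 + 254.0
= 443.0 ms


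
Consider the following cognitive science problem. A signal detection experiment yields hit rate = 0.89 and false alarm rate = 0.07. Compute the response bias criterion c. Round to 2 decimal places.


c = -0.5 * (z(HR) + z(FAR))
z(0.89) = 1.2265
z(0.07) = -1.4758
c = -0.5 * (1.2265 + -1.4758)
= -0.5 * -0.2493
= 0.12


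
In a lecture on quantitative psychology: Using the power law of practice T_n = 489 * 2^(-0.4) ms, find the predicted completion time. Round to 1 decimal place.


T_n = 489 * 2^(-0.4)
2^(-0.4) = 0.757858
T_n = 489 * 0.757858
= 370.6 ms


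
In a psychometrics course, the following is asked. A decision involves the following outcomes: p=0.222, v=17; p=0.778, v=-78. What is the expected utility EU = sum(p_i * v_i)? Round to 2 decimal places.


EU = sum(p_i * v_i)
0.222 * 17 = 3.774
0.778 * -78 = -60.684
EU = 3.774 + -60.684
= -56.91


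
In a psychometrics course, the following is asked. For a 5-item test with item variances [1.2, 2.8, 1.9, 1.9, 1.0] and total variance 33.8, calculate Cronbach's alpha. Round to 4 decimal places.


alpha = (k/(k-1)) * (1 - sum(s_i^2)/s_total^2)
sum(item variances) = 8.8
k/(k-1) = 5/4 = 1.25
1 - 8.8/33.8 = 1 - 0.260355 = 0.739645
alpha = 1.25 * 0.739645
= 0.9246


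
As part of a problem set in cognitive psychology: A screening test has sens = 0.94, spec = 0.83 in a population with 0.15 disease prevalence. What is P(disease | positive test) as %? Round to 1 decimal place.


PPV = (sens * prev) / (sens * prev + (1-spec) * (1-prev))
Numerator = 0.94 * 0.15 = 0.141
P(positive and no disease) = (1 - spec) * (1 - prev) = (1 - 0.83) * (1 - 0.15) = 0.1445
Denominator = 0.141 + 0.1445 = 0.2855
PPV = 0.141 / 0.2855 = 0.49387
As percentage = 49.4


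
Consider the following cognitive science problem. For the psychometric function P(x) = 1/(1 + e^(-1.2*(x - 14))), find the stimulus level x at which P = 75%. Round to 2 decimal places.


At P = 0.75: 0.75 = 1/(1 + e^(-k*(x-x0)))
Solving: e^(-k*(x-x0)) = 1/3
x = x0 + ln(3)/k
ln(3) = 1.0986
x = 14 + 1.0986/1.2
= 14 + 0.9155
= 14.92


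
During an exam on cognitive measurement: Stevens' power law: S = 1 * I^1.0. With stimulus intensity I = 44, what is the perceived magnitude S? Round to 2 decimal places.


S = 1 * 44^1.0
44^1.0 = 44.0
S = 1 * 44.0
= 44.00


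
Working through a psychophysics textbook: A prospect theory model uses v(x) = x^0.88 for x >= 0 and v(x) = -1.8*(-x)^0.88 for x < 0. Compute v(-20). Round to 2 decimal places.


Since x = -20 < 0, use v(x) = -lambda*(-x)^alpha
(-x) = 20
20^0.88 = 13.9607
v(-20) = -1.8 * 13.9607
= -25.13


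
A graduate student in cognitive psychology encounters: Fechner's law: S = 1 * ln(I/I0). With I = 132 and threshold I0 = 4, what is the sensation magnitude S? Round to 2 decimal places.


S = 1 * ln(132/4)
I/I0 = 33.0
ln(33.0) = 3.4965
S = 1 * 3.4965
= 3.50


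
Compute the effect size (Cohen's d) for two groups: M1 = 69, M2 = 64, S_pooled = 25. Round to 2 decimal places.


Cohen's d = (M1 - M2) / S_pooled
= (69 - 64) / 25
= 5 / 25
= 0.20


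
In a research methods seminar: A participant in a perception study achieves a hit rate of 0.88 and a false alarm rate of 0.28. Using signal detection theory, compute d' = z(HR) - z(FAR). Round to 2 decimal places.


d' = z(HR) - z(FAR)
z(0.88) = 1.175
z(0.28) = -0.5828
d' = 1.175 - -0.5828
= 1.76


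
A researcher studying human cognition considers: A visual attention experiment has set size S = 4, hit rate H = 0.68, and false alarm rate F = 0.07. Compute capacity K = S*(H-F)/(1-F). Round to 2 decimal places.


K = S * (H - F) / (1 - F)
H - F = 0.61
1 - F = 0.93
K = 4 * 0.61 / 0.93
= 2.62


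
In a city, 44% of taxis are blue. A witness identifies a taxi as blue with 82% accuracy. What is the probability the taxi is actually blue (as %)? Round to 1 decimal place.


P(blue | says blue) = P(says blue | blue)*P(blue) / [P(says blue | blue)*P(blue) + P(says blue | not blue)*P(not blue)]
Numerator = 0.82 * 0.44 = 0.3608
False identification = 0.18 * 0.56 = 0.1008
P = 0.3608 / (0.3608 + 0.1008)
= 0.3608 / 0.4616
As percentage = 78.2


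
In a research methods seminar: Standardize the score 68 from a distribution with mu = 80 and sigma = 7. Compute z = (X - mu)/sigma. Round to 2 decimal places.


z = (X - mu) / sigma
= (68 - 80) / 7
= -12 / 7
= -1.71


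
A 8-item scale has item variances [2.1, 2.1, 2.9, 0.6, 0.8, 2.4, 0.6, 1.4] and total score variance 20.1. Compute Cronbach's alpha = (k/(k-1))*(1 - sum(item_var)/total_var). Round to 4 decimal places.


alpha = (k/(k-1)) * (1 - sum(s_i^2)/s_total^2)
sum(item variances) = 12.9
k/(k-1) = 8/7 = 1.142857
1 - 12.9/20.1 = 1 - 0.641791 = 0.358209
alpha = 1.142857 * 0.358209
= 0.4094


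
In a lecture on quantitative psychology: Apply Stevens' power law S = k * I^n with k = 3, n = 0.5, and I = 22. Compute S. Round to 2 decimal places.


S = 3 * 22^0.5
22^0.5 = 4.6904
S = 3 * 4.6904
= 14.07


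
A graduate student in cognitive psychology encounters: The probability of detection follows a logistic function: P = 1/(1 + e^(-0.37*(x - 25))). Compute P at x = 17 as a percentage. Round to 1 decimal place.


P(x) = 1/(1 + e^(-0.37*(17 - 25)))
Exponent = -0.37 * -8 = 2.96
e^(2.96) = 19.297972
P = 1/(1 + 19.297972) = 0.049266
Percentage = 4.9


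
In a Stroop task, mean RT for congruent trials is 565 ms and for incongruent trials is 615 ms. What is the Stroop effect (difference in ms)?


Stroop effect = RT(incongruent) - RT(congruent)
= 615 - 565
= 50 ms


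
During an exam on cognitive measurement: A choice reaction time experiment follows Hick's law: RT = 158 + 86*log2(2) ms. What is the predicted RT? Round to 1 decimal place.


RT = 158 + 86 * log2(2)
log2(2) = 1.0
RT = 158 + 86 * 1.0
= 158 + 86.0
= 244.0 ms


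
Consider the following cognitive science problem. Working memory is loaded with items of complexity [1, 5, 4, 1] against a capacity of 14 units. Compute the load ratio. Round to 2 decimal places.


Total complexity = 1 + 5 + 4 + 1 = 11
Load = total / capacity = 11 / 14
= 0.79


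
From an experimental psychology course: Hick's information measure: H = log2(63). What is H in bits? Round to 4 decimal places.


H = log2(n)
H = log2(63)
= 5.9773


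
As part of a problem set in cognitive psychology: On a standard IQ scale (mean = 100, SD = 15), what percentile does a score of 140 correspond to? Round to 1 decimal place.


z = (IQ - mean) / SD
z = (140 - 100) / 15 = 2.6667
Percentile = Phi(2.6667) * 100
Phi(2.6667) = 0.99617
= 99.6


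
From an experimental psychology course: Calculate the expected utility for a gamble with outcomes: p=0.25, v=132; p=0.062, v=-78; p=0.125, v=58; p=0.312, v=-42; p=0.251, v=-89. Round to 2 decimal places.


EU = sum(p_i * v_i)
0.25 * 132 = 33.0
0.062 * -78 = -4.836
0.125 * 58 = 7.25
0.312 * -42 = -13.104
0.251 * -89 = -22.339
EU = 33.0 + -4.836 + 7.25 + -13.104 + -22.339
= -0.03


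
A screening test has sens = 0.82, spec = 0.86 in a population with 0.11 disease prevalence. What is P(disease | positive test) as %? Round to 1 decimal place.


PPV = (sens * prev) / (sens * prev + (1-spec) * (1-prev))
Numerator = 0.82 * 0.11 = 0.0902
P(positive and no disease) = (1 - spec) * (1 - prev) = (1 - 0.86) * (1 - 0.11) = 0.1246
Denominator = 0.0902 + 0.1246 = 0.2148
PPV = 0.0902 / 0.2148 = 0.419926
As percentage = 42.0


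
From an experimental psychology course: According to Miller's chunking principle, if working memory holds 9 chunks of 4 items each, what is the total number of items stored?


Total items = chunks * items_per_chunk
= 9 * 4
= 36


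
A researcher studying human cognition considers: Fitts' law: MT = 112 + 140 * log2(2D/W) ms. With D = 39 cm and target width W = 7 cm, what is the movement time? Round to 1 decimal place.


MT = 112 + 140 * log2(2*39/7)
2D/W = 11.142857
log2(11.142857) = 3.478
MT = 112 + 140 * 3.478
= 598.9 ms


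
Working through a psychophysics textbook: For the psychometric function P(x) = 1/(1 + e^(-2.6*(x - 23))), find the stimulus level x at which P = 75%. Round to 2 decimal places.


At P = 0.75: 0.75 = 1/(1 + e^(-k*(x-x0)))
Solving: e^(-k*(x-x0)) = 1/3
x = x0 + ln(3)/k
ln(3) = 1.0986
x = 23 + 1.0986/2.6
= 23 + 0.4225
= 23.42


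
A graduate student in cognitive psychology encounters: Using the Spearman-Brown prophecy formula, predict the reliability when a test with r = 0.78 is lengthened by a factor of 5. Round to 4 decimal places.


r_new = n*r / (1 + (n-1)*r)
Numerator = 5 * 0.78 = 3.9
Denominator = 1 + 4 * 0.78 = 4.12
r_new = 3.9 / 4.12
= 0.9466


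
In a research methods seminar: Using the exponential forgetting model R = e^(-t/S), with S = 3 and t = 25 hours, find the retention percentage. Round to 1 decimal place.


R = e^(-t/S)
-t/S = -25/3 = -8.333333
R = e^(-8.333333) = 0.00024
Percentage = 0.00024 * 100
= 0.0


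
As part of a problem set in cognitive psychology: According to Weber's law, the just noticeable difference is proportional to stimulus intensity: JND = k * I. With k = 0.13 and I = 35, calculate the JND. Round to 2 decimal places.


JND = k * I
JND = 0.13 * 35
= 4.55


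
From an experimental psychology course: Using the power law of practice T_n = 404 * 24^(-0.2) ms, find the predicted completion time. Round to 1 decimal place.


T_n = 404 * 24^(-0.2)
24^(-0.2) = 0.529612
T_n = 404 * 0.529612
= 214.0 ms


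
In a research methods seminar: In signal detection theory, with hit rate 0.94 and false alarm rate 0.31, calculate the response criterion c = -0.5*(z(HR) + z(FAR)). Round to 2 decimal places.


c = -0.5 * (z(HR) + z(FAR))
z(0.94) = 1.5548
z(0.31) = -0.4959
c = -0.5 * (1.5548 + -0.4959)
= -0.5 * 1.0589
= -0.53


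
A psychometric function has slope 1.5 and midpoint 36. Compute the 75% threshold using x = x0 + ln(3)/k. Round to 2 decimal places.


At P = 0.75: 0.75 = 1/(1 + e^(-k*(x-x0)))
Solving: e^(-k*(x-x0)) = 1/3
x = x0 + ln(3)/k
ln(3) = 1.0986
x = 36 + 1.0986/1.5
= 36 + 0.7324
= 36.73


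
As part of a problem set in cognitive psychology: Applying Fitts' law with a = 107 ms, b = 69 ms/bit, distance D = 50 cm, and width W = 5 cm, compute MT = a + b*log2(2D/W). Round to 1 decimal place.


MT = 107 + 69 * log2(2*50/5)
2D/W = 20.0
log2(20.0) = 4.3219
MT = 107 + 69 * 4.3219
= 405.2 ms


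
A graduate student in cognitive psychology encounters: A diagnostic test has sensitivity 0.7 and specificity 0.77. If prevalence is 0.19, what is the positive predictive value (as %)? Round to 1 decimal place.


PPV = (sens * prev) / (sens * prev + (1-spec) * (1-prev))
Numerator = 0.7 * 0.19 = 0.133
P(positive and no disease) = (1 - spec) * (1 - prev) = (1 - 0.77) * (1 - 0.19) = 0.1863
Denominator = 0.133 + 0.1863 = 0.3193
PPV = 0.133 / 0.3193 = 0.416536
As percentage = 41.7


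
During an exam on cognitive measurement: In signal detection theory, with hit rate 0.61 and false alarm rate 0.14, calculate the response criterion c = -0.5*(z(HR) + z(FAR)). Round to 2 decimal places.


c = -0.5 * (z(HR) + z(FAR))
z(0.61) = 0.2793
z(0.14) = -1.0803
c = -0.5 * (0.2793 + -1.0803)
= -0.5 * -0.801
= 0.40


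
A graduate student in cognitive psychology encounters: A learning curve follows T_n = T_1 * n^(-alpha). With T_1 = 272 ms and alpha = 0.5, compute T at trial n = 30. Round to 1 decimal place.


T_n = 272 * 30^(-0.5)
30^(-0.5) = 0.182574
T_n = 272 * 0.182574
= 49.7 ms


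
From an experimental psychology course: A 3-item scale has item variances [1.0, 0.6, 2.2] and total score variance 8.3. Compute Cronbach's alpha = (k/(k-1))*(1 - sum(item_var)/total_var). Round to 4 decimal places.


alpha = (k/(k-1)) * (1 - sum(s_i^2)/s_total^2)
sum(item variances) = 3.8
k/(k-1) = 3/2 = 1.5
1 - 3.8/8.3 = 1 - 0.457831 = 0.542169
alpha = 1.5 * 0.542169
= 0.8133


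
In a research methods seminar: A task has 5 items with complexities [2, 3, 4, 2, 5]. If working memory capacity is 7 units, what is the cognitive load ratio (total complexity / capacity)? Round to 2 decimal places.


Total complexity = 2 + 3 + 4 + 2 + 5 = 16
Load = total / capacity = 16 / 7
= 2.29


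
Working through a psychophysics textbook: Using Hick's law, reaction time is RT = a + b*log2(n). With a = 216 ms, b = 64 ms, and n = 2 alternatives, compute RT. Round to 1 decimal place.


RT = 216 + 64 * log2(2)
log2(2) = 1.0
RT = 216 + 64 * 1.0
= 216 + 64.0
= 280.0 ms


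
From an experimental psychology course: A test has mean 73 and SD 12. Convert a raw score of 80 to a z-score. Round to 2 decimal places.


z = (X - mu) / sigma
= (80 - 73) / 12
= 7 / 12
= 0.58


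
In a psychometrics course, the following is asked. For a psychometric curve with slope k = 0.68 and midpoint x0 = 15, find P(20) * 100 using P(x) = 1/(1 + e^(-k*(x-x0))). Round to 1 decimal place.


P(x) = 1/(1 + e^(-0.68*(20 - 15)))
Exponent = -0.68 * 5 = -3.4
e^(-3.4) = 0.033373
P = 1/(1 + 0.033373) = 0.967705
Percentage = 96.8


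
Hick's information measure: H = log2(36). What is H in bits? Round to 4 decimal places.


H = log2(n)
H = log2(36)
= 5.1699


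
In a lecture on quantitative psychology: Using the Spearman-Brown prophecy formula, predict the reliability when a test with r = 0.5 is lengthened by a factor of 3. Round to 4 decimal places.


r_new = n*r / (1 + (n-1)*r)
Numerator = 3 * 0.5 = 1.5
Denominator = 1 + 2 * 0.5 = 2.0
r_new = 1.5 / 2.0
= 0.7500


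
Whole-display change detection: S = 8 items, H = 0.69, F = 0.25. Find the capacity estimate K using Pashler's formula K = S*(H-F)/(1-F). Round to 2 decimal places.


K = S * (H - F) / (1 - F)
H - F = 0.44
1 - F = 0.75
K = 8 * 0.44 / 0.75
= 4.69


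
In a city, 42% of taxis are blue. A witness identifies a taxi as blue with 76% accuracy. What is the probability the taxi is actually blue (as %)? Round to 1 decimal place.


P(blue | says blue) = P(says blue | blue)*P(blue) / [P(says blue | blue)*P(blue) + P(says blue | not blue)*P(not blue)]
Numerator = 0.76 * 0.42 = 0.3192
False identification = 0.24 * 0.58 = 0.1392
P = 0.3192 / (0.3192 + 0.1392)
= 0.3192 / 0.4584
As percentage = 69.6


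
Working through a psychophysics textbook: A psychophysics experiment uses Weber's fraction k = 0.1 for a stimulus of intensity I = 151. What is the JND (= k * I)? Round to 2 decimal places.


JND = k * I
JND = 0.1 * 151
= 15.10


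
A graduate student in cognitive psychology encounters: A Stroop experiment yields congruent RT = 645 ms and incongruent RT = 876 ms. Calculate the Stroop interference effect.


Stroop effect = RT(incongruent) - RT(congruent)
= 876 - 645
= 231 ms


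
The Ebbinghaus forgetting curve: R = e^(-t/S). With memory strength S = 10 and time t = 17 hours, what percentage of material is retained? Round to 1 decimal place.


R = e^(-t/S)
-t/S = -17/10 = -1.7
R = e^(-1.7) = 0.182684
Percentage = 0.182684 * 100
= 18.3


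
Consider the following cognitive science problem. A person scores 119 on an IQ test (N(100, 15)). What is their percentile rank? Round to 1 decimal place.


z = (IQ - mean) / SD
z = (119 - 100) / 15 = 1.2667
Percentile = Phi(1.2667) * 100
Phi(1.2667) = 0.897369
= 89.7


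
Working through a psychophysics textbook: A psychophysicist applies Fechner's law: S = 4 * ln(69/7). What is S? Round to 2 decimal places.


S = 4 * ln(69/7)
I/I0 = 9.857143
ln(9.857143) = 2.2882
S = 4 * 2.2882
= 9.15


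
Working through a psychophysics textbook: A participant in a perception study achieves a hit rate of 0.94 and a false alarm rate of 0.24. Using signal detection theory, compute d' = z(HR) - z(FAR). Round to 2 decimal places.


d' = z(HR) - z(FAR)
z(0.94) = 1.5548
z(0.24) = -0.7063
d' = 1.5548 - -0.7063
= 2.26


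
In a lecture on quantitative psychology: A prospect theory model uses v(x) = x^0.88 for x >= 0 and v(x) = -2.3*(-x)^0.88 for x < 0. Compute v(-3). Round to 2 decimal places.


Since x = -3 < 0, use v(x) = -lambda*(-x)^alpha
(-x) = 3
3^0.88 = 2.6295
v(-3) = -2.3 * 2.6295
= -6.05


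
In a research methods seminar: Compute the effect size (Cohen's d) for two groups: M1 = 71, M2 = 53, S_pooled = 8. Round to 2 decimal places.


Cohen's d = (M1 - M2) / S_pooled
= (71 - 53) / 8
= 18 / 8
= 2.25


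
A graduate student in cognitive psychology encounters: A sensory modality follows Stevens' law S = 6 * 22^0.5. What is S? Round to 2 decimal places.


S = 6 * 22^0.5
22^0.5 = 4.6904
S = 6 * 4.6904
= 28.14


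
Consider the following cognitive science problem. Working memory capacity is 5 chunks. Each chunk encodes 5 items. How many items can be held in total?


Total items = chunks * items_per_chunk
= 5 * 5
= 25


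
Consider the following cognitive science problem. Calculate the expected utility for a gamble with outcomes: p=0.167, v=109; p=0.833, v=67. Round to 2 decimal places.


EU = sum(p_i * v_i)
0.167 * 109 = 18.203
0.833 * 67 = 55.811
EU = 18.203 + 55.811
= 74.01


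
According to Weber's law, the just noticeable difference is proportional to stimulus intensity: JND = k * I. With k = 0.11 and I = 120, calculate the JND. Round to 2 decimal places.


JND = k * I
JND = 0.11 * 120
= 13.20


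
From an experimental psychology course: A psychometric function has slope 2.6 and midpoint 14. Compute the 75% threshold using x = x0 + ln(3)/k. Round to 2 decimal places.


At P = 0.75: 0.75 = 1/(1 + e^(-k*(x-x0)))
Solving: e^(-k*(x-x0)) = 1/3
x = x0 + ln(3)/k
ln(3) = 1.0986
x = 14 + 1.0986/2.6
= 14 + 0.4225
= 14.42


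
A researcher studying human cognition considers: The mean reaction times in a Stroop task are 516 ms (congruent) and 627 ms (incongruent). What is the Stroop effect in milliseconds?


Stroop effect = RT(incongruent) - RT(congruent)
= 627 - 516
= 111 ms


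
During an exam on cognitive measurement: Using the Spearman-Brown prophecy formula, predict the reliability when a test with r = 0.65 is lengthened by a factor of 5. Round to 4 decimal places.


r_new = n*r / (1 + (n-1)*r)
Numerator = 5 * 0.65 = 3.25
Denominator = 1 + 4 * 0.65 = 3.6
r_new = 3.25 / 3.6
= 0.9028


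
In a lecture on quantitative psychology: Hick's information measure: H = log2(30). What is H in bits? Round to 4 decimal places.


H = log2(n)
H = log2(30)
= 4.9069


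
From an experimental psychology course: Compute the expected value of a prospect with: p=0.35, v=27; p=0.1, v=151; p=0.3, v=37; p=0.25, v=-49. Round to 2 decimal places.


EU = sum(p_i * v_i)
0.35 * 27 = 9.45
0.1 * 151 = 15.1
0.3 * 37 = 11.1
0.25 * -49 = -12.25
EU = 9.45 + 15.1 + 11.1 + -12.25
= 23.40


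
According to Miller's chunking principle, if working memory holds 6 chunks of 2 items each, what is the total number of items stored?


Total items = chunks * items_per_chunk
= 6 * 2
= 12


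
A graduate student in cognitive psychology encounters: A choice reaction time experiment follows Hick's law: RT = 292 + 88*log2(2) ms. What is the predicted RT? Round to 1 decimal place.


RT = 292 + 88 * log2(2)
log2(2) = 1.0
RT = 292 + 88 * 1.0
= 292 + 88.0
= 380.0 ms


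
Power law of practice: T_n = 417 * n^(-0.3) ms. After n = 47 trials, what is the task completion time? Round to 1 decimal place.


T_n = 417 * 47^(-0.3)
47^(-0.3) = 0.315044
T_n = 417 * 0.315044
= 131.4 ms


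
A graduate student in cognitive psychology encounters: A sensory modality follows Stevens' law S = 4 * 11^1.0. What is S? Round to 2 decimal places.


S = 4 * 11^1.0
11^1.0 = 11.0
S = 4 * 11.0
= 44.00


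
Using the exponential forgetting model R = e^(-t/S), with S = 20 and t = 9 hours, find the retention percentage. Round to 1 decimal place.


R = e^(-t/S)
-t/S = -9/20 = -0.45
R = e^(-0.45) = 0.637628
Percentage = 0.637628 * 100
= 63.8


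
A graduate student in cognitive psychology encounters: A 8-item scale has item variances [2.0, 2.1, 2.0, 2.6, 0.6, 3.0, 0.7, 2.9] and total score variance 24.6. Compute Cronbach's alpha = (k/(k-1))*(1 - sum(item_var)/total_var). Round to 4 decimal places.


alpha = (k/(k-1)) * (1 - sum(s_i^2)/s_total^2)
sum(item variances) = 15.9
k/(k-1) = 8/7 = 1.142857
1 - 15.9/24.6 = 1 - 0.646341 = 0.353659
alpha = 1.142857 * 0.353659
= 0.4042


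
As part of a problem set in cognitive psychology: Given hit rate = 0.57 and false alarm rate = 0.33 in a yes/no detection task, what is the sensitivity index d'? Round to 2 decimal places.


d' = z(HR) - z(FAR)
z(0.57) = 0.1764
z(0.33) = -0.4399
d' = 0.1764 - -0.4399
= 0.62
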